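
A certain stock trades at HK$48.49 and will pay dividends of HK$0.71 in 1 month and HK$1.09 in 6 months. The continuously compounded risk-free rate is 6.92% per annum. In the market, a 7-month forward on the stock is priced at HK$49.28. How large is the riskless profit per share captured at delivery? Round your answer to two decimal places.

HK$0.62 per share

PV(dividends) I = 0.71·e^(−0.0692·1/12) + 1.09·e^(−0.0692·6/12) = 1.7588
Fair forward F* = (S − I)·e^(rT) = (48.49 − 1.7588)·e^0.040367 = 46.7312 × 1.041193 = 48.6562
Market HK$49.28 > fair 48.6562: forward overpriced → cash-and-carry (borrow at r, buy the stock and collect the dividends, short the forward).
Profit at T = |F_mkt − F*| = |49.28 − 48.6562| = HK$0.62 per share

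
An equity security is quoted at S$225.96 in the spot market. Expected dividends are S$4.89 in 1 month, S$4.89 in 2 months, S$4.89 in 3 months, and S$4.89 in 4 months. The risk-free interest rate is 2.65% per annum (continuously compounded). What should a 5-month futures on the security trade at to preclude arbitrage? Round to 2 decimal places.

S$208.80

PV(dividends) I = 4.89·e^(−0.0265·1/12) + 4.89·e^(−0.0265·2/12) + 4.89·e^(−0.0265·3/12) + 4.89·e^(−0.0265·4/12)
I = 4.8792 + 4.8685 + 4.8577 + 4.8470 = 19.4524
F = (S − I)·e^(rT) = (225.96 − 19.4524) · e^(0.0265·5/12)
= 206.5076 · e^0.011042 = 206.5076 × 1.011103 = S$208.80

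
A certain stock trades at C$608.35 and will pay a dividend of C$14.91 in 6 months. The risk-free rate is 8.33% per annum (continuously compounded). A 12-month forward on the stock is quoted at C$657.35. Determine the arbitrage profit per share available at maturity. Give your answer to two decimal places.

PV(dividends) I = 14.91·e^(−0.0833·6/12) = 14.3018
Fair forward F* = (S − I)·e^(rT) = (608.35 − 14.3018)·e^0.083300 = 594.0482 × 1.086868 = 645.6520
Market C$657.35 > fair 645.6520: forward overpriced → cash-and-carry (borrow at r, buy the stock and collect the dividends, short the forward).
Profit at T = |F_mkt − F*| = |657.35 − 645.6520| = C$11.70 per share

C$11.70 per share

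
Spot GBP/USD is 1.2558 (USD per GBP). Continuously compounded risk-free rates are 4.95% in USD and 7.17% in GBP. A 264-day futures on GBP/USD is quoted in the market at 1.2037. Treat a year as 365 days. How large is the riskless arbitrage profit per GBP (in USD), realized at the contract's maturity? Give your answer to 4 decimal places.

Fair futures: F* = S·e^(carry·T), with carry = (r_USD − r_GBP) = 0.0495 − 0.0717 = -0.0222
F* = 1.2558 · e^(-0.0222 × 264/365) = 1.2558 · e^-0.016057 = 1.2558 × 0.984071 = 1.2358
Market 1.2037 < fair 1.2358: forward underpriced → reverse cash-and-carry (short spot, go long the forward).
At maturity, profit = |F_mkt − F*| = |1.2037 − 1.2358| = 0.0321 per GBP (in USD)

0.0321 per GBP (in USD)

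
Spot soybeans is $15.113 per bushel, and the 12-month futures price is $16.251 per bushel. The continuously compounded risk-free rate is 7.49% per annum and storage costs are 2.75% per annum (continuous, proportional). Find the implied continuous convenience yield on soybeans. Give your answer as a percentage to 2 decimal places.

2.98%

F = S·e^((r+u−y)T) ⇒ (r+u−y) = ln(F/S)/T
ln(16.251/15.113) = 0.072599; /T ⇒ 0.072599
y = r + u − ln(F/S)/T = 0.0749 + 0.0275 − 0.072599 = 0.029801
y = 2.98%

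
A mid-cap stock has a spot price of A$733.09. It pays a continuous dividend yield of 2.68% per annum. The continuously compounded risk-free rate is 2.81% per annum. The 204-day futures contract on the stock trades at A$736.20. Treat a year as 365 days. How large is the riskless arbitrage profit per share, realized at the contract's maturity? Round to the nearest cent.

A$2.58 per share

Fair futures: F* = S·e^(carry·T), with carry = (r − q) = 0.0281 − 0.0268 = 0.0013
F* = 733.09 · e^(0.0013 × 204/365) = 733.09 · e^0.000727 = 733.09 × 1.000727 = A$733.6230
Market A$736.20 > fair A$733.6230: forward overpriced → cash-and-carry (buy spot, short the forward).
At maturity, profit = |F_mkt − F*| = |736.20 − 733.6230| = A$2.58 per share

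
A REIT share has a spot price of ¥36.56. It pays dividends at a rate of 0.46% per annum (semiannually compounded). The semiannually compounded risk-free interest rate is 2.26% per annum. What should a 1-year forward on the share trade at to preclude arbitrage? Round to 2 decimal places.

F = S · (1+r/2)^(2T) / (1+q/2)^(2T)
= 36.56 × 1.022728 / 1.004605 = 36.56 × 1.018040
F = ¥37.22

¥37.22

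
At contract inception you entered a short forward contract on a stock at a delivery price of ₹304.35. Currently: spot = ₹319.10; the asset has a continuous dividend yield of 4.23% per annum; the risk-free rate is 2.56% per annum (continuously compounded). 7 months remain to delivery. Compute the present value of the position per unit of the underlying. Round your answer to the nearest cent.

Current fair forward for the remaining 7 months: F = S·e^((r − q)·T), (r − q) = 0.0256 − 0.0423 = -0.0167
F = 319.10 · e^(-0.0167 × 7/12) = 319.10 × 0.990306 = 316.0066
Value of long forward = (F − K)·e^(−rT) = (316.0066 − 304.35) · e^(−0.0256·7/12)
= 11.6566 × 0.985178 = 11.48
Short position value = −(long value) = -₹11.48

-₹11.48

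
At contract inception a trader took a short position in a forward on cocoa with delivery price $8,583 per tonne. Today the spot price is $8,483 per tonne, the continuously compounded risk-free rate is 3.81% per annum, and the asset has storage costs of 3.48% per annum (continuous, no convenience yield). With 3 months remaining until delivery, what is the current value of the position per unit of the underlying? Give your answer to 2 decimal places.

-$55.49 per tonne

Current fair forward for the remaining 3 months: F = S·e^((r + u)·T), (r + u) = 0.0381 + 0.0348 = 0.0729
F = 8483 · e^(0.0729 × 3/12) = 8483 × 1.01839209 = 8639.0201
Value of long forward = (F − K)·e^(−rT) = (8639.0201 − 8583) · e^(−0.0381·3/12)
= 56.0201 × 0.99052022 = 55.49
Short position value = −(long value) = -$55.49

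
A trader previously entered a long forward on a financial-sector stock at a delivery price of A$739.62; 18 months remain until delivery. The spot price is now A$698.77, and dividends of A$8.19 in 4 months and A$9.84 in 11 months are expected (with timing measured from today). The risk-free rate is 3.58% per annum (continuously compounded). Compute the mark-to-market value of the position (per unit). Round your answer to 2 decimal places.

-A$19.80

PV(remaining dividends) I = 8.19·e^(−0.0358·4/12) + 9.84·e^(−0.0358·11/12) = 17.6152
Current forward F = (S − I)·e^(rT) = (698.77 − 17.6152)·e^(0.0358·18/12) = 681.1548 × 1.055168 = 718.7327
Value (long) = (F − K)·e^(−rT) = (718.7327 − 739.62) × 0.947716 = -19.7952
Value = -A$19.80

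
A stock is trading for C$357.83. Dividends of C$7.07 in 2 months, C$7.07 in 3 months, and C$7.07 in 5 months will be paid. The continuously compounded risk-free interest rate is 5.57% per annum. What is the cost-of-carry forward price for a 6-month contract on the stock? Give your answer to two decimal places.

PV(dividends) I = 7.07·e^(−0.0557·2/12) + 7.07·e^(−0.0557·3/12) + 7.07·e^(−0.0557·5/12)
I = 7.0047 + 6.9722 + 6.9078 = 20.8847
F = (S − I)·e^(rT) = (357.83 − 20.8847) · e^(0.0557·6/12)
= 336.9453 · e^0.027850 = 336.9453 × 1.028241 = C$346.46

C$346.46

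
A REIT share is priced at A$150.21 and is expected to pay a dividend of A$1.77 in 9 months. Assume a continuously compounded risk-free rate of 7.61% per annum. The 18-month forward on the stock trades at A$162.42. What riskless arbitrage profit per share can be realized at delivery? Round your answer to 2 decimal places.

A$4.08 per share

PV(dividends) I = 1.77·e^(−0.0761·9/12) = 1.6718
Fair forward F* = (S − I)·e^(rT) = (150.21 − 1.6718)·e^0.114150 = 148.5382 × 1.120920 = 166.4994
Market A$162.42 < fair 166.4994: forward underpriced → reverse cash-and-carry (short the stock, invest proceeds at r, pay the dividends, go long the forward).
Profit at T = |F_mkt − F*| = |162.42 − 166.4994| = A$4.08 per share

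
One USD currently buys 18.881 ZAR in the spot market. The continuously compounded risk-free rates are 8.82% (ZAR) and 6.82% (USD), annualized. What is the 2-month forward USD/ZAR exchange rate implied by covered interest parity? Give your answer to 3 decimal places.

18.944

F = S·e^((r_ZAR − r_USD)T) = 18.881 · e^((0.0882 − 0.0682) × 2/12)
= 18.881 · e^0.003333 = 18.881 × 1.003339
F = 18.944 ZAR per USD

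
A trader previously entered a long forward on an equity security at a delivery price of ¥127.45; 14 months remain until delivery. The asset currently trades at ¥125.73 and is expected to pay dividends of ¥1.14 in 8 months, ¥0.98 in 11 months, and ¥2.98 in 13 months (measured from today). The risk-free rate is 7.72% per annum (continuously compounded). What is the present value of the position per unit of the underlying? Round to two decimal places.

PV(remaining dividends) I = 1.14·e^(−0.0772·8/12) + 0.98·e^(−0.0772·11/12) + 2.98·e^(−0.0772·13/12) = 4.7368
Current forward F = (S − I)·e^(rT) = (125.73 − 4.7368)·e^(0.0772·14/12) = 120.9932 × 1.094247 = 132.3964
Value (long) = (F − K)·e^(−rT) = (132.3964 − 127.45) × 0.913870 = 4.5204
Value = ¥4.52

¥4.52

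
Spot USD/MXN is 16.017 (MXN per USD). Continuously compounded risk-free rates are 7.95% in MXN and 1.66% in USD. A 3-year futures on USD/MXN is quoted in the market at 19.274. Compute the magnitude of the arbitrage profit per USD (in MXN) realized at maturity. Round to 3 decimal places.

0.069 per USD (in MXN)

Fair futures: F* = S·e^(carry·T), with carry = (r_MXN − r_USD) = 0.0795 − 0.0166 = 0.0629
F* = 16.017 · e^(0.0629 × 3) = 16.017 · e^0.188700 = 16.017 × 1.207679 = 19.3434
Market 19.274 < fair 19.3434: forward underpriced → reverse cash-and-carry (short spot, go long the forward).
At maturity, profit = |F_mkt − F*| = |19.274 − 19.3434| = 0.069 per USD (in MXN)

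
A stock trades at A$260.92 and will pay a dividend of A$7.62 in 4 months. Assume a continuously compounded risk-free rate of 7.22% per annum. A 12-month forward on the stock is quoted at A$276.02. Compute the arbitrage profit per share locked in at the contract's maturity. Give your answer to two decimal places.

A$3.56 per share

PV(dividends) I = 7.62·e^(−0.0722·4/12) = 7.4388
Fair forward F* = (S − I)·e^(rT) = (260.92 − 7.4388)·e^0.072200 = 253.4812 × 1.074870 = 272.4593
Market A$276.02 > fair 272.4593: forward overpriced → cash-and-carry (borrow at r, buy the stock and collect the dividends, short the forward).
Profit at T = |F_mkt − F*| = |276.02 − 272.4593| = A$3.56 per share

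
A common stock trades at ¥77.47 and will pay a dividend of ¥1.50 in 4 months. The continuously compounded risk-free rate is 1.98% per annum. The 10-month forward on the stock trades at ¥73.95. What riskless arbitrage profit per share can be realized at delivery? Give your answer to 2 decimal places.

¥3.29 per share

PV(dividends) I = 1.50·e^(−0.0198·4/12) = 1.4901
Fair forward F* = (S − I)·e^(rT) = (77.47 − 1.4901)·e^0.016500 = 75.9799 × 1.016637 = 77.2440
Market ¥73.95 < fair 77.2440: forward underpriced → reverse cash-and-carry (short the stock, invest proceeds at r, pay the dividends, go long the forward).
Profit at T = |F_mkt − F*| = |73.95 − 77.2440| = ¥3.29 per share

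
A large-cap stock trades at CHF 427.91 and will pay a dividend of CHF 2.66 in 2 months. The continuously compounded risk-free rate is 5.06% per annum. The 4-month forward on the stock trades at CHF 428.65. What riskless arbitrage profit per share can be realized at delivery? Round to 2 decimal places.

PV(dividends) I = 2.66·e^(−0.0506·2/12) = 2.6377
Fair forward F* = (S − I)·e^(rT) = (427.91 − 2.6377)·e^0.016867 = 425.2723 × 1.017010 = 432.5062
Market CHF 428.65 < fair 432.5062: forward underpriced → reverse cash-and-carry (short the stock, invest proceeds at r, pay the dividends, go long the forward).
Profit at T = |F_mkt − F*| = |428.65 − 432.5062| = CHF 3.86 per share

CHF 3.86 per share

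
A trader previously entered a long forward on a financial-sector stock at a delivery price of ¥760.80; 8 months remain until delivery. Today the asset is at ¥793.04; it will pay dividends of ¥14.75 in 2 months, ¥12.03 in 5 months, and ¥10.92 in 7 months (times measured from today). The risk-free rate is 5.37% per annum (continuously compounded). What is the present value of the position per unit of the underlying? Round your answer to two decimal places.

¥22.03

PV(remaining dividends) I = 14.75·e^(−0.0537·2/12) + 12.03·e^(−0.0537·5/12) + 10.92·e^(−0.0537·7/12) = 36.9656
Current forward F = (S − I)·e^(rT) = (793.04 − 36.9656)·e^(0.0537·8/12) = 756.0744 × 1.036449 = 783.6326
Value (long) = (F − K)·e^(−rT) = (783.6326 − 760.80) × 0.964833 = 22.0296
Value = ¥22.03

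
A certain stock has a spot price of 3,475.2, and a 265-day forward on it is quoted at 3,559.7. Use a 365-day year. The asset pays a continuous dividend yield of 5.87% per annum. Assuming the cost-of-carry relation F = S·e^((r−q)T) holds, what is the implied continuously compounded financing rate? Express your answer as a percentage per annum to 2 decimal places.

9.18%

From F = S·e^((r−q)T): (r − q) = ln(F/S)/T
ln(3559.7/3475.2) = ln(1.024315) = 0.024024
(r − q) = 0.024024 / (265/365) = 0.033090
r = ln(F/S)/T + q = 0.033090 + 0.0587 = 0.091790
r = 9.18%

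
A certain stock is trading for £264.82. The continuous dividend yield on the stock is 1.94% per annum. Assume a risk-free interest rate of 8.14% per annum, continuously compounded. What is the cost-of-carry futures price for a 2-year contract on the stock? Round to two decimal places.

F = S·e^((r − q)T) = 264.82 · e^((0.0814 − 0.0194) × 2)
= 264.82 · e^0.124000 = 264.82 × 1.132016
F = £299.78

£299.78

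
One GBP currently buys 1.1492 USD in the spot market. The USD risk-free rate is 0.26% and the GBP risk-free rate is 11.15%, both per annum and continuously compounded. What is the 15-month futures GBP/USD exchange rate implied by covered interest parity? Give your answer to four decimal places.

F = S·e^((r_USD − r_GBP)T) = 1.1492 · e^((0.0026 − 0.1115) × 15/12)
= 1.1492 · e^-0.136125 = 1.1492 × 0.872734
F = 1.0029 USD per GBP

1.0029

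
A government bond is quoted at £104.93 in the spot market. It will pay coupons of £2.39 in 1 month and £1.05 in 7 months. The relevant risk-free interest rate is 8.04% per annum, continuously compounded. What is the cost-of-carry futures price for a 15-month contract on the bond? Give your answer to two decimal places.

PV(coupons) I = 2.39·e^(−0.0804·1/12) + 1.05·e^(−0.0804·7/12)
I = 2.3740 + 1.0019 = 3.3759
F = (S − I)·e^(rT) = (104.93 − 3.3759) · e^(0.0804·15/12)
= 101.5541 · e^0.100500 = 101.5541 × 1.105724 = £112.29

£112.29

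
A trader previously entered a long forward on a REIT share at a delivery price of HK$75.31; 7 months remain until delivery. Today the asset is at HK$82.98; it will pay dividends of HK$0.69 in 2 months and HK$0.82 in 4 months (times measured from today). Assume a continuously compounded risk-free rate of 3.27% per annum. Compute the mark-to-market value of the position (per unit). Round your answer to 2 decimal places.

PV(remaining dividends) I = 0.69·e^(−0.0327·2/12) + 0.82·e^(−0.0327·4/12) = 1.4974
Current forward F = (S − I)·e^(rT) = (82.98 − 1.4974)·e^(0.0327·7/12) = 81.4826 × 1.019258 = 83.0518
Value (long) = (F − K)·e^(−rT) = (83.0518 − 75.31) × 0.981106 = 7.5955
Value = HK$7.60

HK$7.60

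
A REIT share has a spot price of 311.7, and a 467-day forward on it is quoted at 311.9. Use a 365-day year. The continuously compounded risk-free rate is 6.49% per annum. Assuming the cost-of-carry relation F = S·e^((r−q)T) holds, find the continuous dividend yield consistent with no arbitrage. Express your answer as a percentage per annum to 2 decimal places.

6.44%

From F = S·e^((r−q)T): (r − q) = ln(F/S)/T
ln(311.9/311.7) = ln(1.000642) = 0.000642
(r − q) = 0.000642 / (467/365) = 0.000502
q = r − ln(F/S)/T = 0.0649 − 0.000502 = 0.064398
q = 6.44%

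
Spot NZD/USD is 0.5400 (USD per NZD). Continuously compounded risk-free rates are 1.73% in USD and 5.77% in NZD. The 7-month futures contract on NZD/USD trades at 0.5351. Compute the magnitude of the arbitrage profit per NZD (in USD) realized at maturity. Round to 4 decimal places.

Fair futures: F* = S·e^(carry·T), with carry = (r_USD − r_NZD) = 0.0173 − 0.0577 = -0.0404
F* = 0.5400 · e^(-0.0404 × 7/12) = 0.5400 · e^-0.023567 = 0.5400 × 0.976709 = 0.5274
Market 0.5351 > fair 0.5274: forward overpriced → cash-and-carry (buy spot, short the forward).
At maturity, profit = |F_mkt − F*| = |0.5351 − 0.5274| = 0.0077 per NZD (in USD)

0.0077 per NZD (in USD)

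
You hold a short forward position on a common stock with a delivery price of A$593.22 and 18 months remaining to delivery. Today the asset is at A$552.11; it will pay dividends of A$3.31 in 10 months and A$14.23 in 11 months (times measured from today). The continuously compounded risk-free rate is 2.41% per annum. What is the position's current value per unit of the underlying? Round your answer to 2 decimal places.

PV(remaining dividends) I = 3.31·e^(−0.0241·10/12) + 14.23·e^(−0.0241·11/12) = 17.1633
Current forward F = (S − I)·e^(rT) = (552.11 − 17.1633)·e^(0.0241·18/12) = 534.9467 × 1.036811 = 554.6386
Value (long) = (F − K)·e^(−rT) = (554.6386 − 593.22) × 0.964496 = -37.2116
Short position value = −(long value) = A$37.21

A$37.21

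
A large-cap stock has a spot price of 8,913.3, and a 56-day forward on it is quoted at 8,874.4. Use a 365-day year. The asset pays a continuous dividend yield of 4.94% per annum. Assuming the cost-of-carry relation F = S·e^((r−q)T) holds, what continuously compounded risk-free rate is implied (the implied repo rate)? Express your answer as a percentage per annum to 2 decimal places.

From F = S·e^((r−q)T): (r − q) = ln(F/S)/T
ln(8874.4/8913.3) = ln(0.995636) = -0.004374
(r − q) = -0.004374 / (56/365) = -0.028509
r = ln(F/S)/T + q = -0.028509 + 0.0494 = 0.020891
r = 2.09%

2.09%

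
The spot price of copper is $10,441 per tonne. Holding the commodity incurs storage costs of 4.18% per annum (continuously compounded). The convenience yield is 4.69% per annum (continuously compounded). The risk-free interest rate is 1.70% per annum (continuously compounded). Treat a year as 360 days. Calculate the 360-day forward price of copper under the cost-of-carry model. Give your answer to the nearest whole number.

$10,566 per tonne

Net carry = r + u − y = 0.0170 + 0.0418 − 0.0469 = 0.0119
F = S·e^((r+u−y)T) = 10441 · e^(0.0119 × 360/360) = 10441 · e^0.011900
= 10441 × 1.011971 = $10,566 per tonne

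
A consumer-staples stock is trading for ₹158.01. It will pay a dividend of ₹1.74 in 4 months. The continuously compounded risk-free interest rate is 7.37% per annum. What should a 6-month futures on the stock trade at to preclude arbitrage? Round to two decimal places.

₹162.18

PV(dividends) I = 1.74·e^(−0.0737·4/12)
I = 1.6978
F = (S − I)·e^(rT) = (158.01 − 1.6978) · e^(0.0737·6/12)
= 156.3122 · e^0.036850 = 156.3122 × 1.037537 = ₹162.18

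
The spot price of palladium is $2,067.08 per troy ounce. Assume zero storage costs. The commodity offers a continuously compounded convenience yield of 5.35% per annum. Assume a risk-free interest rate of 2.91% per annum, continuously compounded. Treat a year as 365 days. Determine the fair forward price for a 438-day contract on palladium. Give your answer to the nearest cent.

$2,007.43 per troy ounce

Net carry = r + u − y = 0.0291 + 0.0000 − 0.0535 = -0.0244
F = S·e^((r+u−y)T) = 2067.08 · e^(-0.0244 × 438/365) = 2067.08 · e^-0.02928000
= 2067.08 × 0.97114451 = $2,007.43 per troy ounce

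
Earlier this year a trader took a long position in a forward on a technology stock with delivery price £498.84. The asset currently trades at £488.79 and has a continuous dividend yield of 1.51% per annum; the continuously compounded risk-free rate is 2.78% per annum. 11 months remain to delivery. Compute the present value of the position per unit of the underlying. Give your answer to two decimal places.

-£4.22

Current fair forward for the remaining 11 months: F = S·e^((r − q)·T), (r − q) = 0.0278 − 0.0151 = 0.0127
F = 488.79 · e^(0.0127 × 11/12) = 488.79 × 1.011710 = 494.5137
Value of long forward = (F − K)·e^(−rT) = (494.5137 − 498.84) · e^(−0.0278·11/12)
= -4.3263 × 0.974839 = -4.22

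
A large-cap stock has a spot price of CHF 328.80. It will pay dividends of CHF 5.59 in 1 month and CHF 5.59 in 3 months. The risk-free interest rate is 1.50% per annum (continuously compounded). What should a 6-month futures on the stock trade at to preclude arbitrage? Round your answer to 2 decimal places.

CHF 320.04

PV(dividends) I = 5.59·e^(−0.0150·1/12) + 5.59·e^(−0.0150·3/12)
I = 5.5830 + 5.5691 = 11.1521
F = (S − I)·e^(rT) = (328.80 − 11.1521) · e^(0.0150·6/12)
= 317.6479 · e^0.007500 = 317.6479 × 1.007528 = CHF 320.04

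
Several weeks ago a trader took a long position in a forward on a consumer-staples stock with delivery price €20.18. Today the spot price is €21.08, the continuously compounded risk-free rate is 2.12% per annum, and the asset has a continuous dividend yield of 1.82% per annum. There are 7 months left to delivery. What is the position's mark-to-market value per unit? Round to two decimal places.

€0.93

Current fair forward for the remaining 7 months: F = S·e^((r − q)·T), (r − q) = 0.0212 − 0.0182 = 0.0030
F = 21.08 · e^(0.0030 × 7/12) = 21.08 × 1.001752 = 21.1169
Value of long forward = (F − K)·e^(−rT) = (21.1169 − 20.18) · e^(−0.0212·7/12)
= 0.9369 × 0.987709 = 0.93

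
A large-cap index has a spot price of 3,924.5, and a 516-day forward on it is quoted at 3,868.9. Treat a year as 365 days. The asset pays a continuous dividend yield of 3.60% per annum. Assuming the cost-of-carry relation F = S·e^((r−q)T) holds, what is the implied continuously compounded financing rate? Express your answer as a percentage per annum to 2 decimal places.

From F = S·e^((r−q)T): (r − q) = ln(F/S)/T
ln(3868.9/3924.5) = ln(0.985833) = -0.014268
(r − q) = -0.014268 / (516/365) = -0.010093
r = ln(F/S)/T + q = -0.010093 + 0.0360 = 0.025907
r = 2.59%

2.59%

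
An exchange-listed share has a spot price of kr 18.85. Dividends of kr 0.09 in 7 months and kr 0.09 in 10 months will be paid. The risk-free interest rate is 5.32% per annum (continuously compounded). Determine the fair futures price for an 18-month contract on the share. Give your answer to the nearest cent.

PV(dividends) I = 0.09·e^(−0.0532·7/12) + 0.09·e^(−0.0532·10/12)
I = 0.0872 + 0.0861 = 0.1733
F = (S − I)·e^(rT) = (18.85 − 0.1733) · e^(0.0532·18/12)
= 18.6767 · e^0.079800 = 18.6767 × 1.083070 = kr 20.23

kr 20.23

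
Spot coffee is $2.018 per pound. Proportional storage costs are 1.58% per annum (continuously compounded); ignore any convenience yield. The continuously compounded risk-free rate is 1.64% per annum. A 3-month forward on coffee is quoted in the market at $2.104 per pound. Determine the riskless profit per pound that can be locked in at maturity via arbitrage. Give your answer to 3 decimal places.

Fair forward: F* = S·e^(carry·T), with carry = (r + u) = 0.0164 + 0.0158 = 0.0322
F* = 2.018 · e^(0.0322 × 3/12) = 2.018 · e^0.008050 = 2.018 × 1.008082 = $2.0343
Market $2.104 > fair $2.0343: forward overpriced → cash-and-carry (buy spot, short the forward).
At maturity, profit = |F_mkt − F*| = |2.104 − 2.0343| = $0.070 per pound

$0.070 per pound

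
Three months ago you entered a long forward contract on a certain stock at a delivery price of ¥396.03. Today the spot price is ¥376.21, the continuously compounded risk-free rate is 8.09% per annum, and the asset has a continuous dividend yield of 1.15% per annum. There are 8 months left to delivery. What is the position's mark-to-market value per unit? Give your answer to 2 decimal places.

-¥1.90

Current fair forward for the remaining 8 months: F = S·e^((r − q)·T), (r − q) = 0.0809 − 0.0115 = 0.0694
F = 376.21 · e^(0.0694 × 8/12) = 376.21 × 1.047354 = 394.0250
Value of long forward = (F − K)·e^(−rT) = (394.0250 − 396.03) · e^(−0.0809·8/12)
= -2.0050 × 0.947495 = -1.90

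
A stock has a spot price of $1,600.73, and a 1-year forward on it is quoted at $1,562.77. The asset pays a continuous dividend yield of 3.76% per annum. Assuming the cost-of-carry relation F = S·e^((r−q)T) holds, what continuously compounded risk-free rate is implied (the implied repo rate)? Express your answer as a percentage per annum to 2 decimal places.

1.36%

From F = S·e^((r−q)T): (r − q) = ln(F/S)/T
ln(1562.77/1600.73) = ln(0.976286) = -0.024000
(r − q) = -0.024000 / (1) = -0.024000
r = ln(F/S)/T + q = -0.024000 + 0.0376 = 0.013600
r = 1.36%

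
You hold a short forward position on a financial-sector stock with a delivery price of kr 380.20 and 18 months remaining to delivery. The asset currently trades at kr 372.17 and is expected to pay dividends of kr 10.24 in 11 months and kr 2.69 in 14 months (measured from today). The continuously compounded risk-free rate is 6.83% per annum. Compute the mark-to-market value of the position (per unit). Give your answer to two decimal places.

-kr 16.89

PV(remaining dividends) I = 10.24·e^(−0.0683·11/12) + 2.69·e^(−0.0683·14/12) = 12.1025
Current forward F = (S − I)·e^(rT) = (372.17 − 12.1025)·e^(0.0683·18/12) = 360.0675 × 1.107882 = 398.9123
Value (long) = (F − K)·e^(−rT) = (398.9123 − 380.20) × 0.902623 = 16.8902
Short position value = −(long value) = -kr 16.89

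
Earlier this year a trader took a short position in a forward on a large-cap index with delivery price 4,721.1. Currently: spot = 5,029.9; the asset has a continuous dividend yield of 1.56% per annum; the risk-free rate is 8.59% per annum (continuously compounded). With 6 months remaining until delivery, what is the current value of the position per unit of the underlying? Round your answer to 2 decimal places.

Current fair forward for the remaining 6 months: F = S·e^((r − q)·T), (r − q) = 0.0859 − 0.0156 = 0.0703
F = 5029.9 · e^(0.0703 × 6/12) = 5029.9 × 1.03577506 = 5209.8450
Value of long forward = (F − K)·e^(−rT) = (5209.8450 − 4721.1) · e^(−0.0859·6/12)
= 488.7450 × 0.95795929 = 468.20
Short position value = −(long value) = -468.20

-468.20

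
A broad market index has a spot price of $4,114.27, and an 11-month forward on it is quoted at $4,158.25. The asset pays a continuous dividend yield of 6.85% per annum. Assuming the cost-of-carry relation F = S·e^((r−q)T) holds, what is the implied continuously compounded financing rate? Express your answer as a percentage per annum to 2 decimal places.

From F = S·e^((r−q)T): (r − q) = ln(F/S)/T
ln(4158.25/4114.27) = ln(1.010690) = 0.010633
(r − q) = 0.010633 / (11/12) = 0.011600
r = ln(F/S)/T + q = 0.011600 + 0.0685 = 0.080100
r = 8.01%

8.01%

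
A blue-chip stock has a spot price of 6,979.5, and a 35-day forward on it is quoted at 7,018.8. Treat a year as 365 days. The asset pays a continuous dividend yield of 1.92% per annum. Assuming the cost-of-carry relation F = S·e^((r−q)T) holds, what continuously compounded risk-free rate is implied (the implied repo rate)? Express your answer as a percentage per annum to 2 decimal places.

From F = S·e^((r−q)T): (r − q) = ln(F/S)/T
ln(7018.8/6979.5) = ln(1.005631) = 0.005615
(r − q) = 0.005615 / (35/365) = 0.058556
r = ln(F/S)/T + q = 0.058556 + 0.0192 = 0.077756
r = 7.78%

7.78%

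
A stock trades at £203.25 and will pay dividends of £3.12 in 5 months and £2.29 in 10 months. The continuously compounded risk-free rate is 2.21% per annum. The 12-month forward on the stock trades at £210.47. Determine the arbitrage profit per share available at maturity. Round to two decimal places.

£8.14 per share

PV(dividends) I = 3.12·e^(−0.0221·5/12) + 2.29·e^(−0.0221·10/12) = 5.3396
Fair forward F* = (S − I)·e^(rT) = (203.25 − 5.3396)·e^0.022100 = 197.9104 × 1.022346 = 202.3329
Market £210.47 > fair 202.3329: forward overpriced → cash-and-carry (borrow at r, buy the stock and collect the dividends, short the forward).
Profit at T = |F_mkt − F*| = |210.47 − 202.3329| = £8.14 per share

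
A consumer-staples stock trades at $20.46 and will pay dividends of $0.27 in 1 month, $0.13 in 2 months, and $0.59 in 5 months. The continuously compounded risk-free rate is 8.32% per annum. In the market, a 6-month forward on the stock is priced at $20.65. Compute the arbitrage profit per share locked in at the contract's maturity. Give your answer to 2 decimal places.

$0.33 per share

PV(dividends) I = 0.27·e^(−0.0832·1/12) + 0.13·e^(−0.0832·2/12) + 0.59·e^(−0.0832·5/12) = 0.9662
Fair forward F* = (S − I)·e^(rT) = (20.46 − 0.9662)·e^0.041600 = 19.4938 × 1.042477 = 20.3218
Market $20.65 > fair 20.3218: forward overpriced → cash-and-carry (borrow at r, buy the stock and collect the dividends, short the forward).
Profit at T = |F_mkt − F*| = |20.65 − 20.3218| = $0.33 per share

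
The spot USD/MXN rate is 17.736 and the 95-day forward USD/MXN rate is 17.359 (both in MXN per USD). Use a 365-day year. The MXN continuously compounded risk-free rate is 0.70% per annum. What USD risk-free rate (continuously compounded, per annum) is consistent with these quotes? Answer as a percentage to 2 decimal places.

F = S·e^((r_MXN − r_USD)T) ⇒ r_USD = r_MXN − ln(F/S)/T
ln(17.359/17.736) = -0.021485; /(95/365) = -0.082548
r_USD = 0.0070 + 0.082548 = 0.089548
r_USD = 8.95%

8.95%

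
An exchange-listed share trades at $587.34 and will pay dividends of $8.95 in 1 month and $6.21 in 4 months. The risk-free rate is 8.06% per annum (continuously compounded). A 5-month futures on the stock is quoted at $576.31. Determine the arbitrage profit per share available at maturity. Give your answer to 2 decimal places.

PV(dividends) I = 8.95·e^(−0.0806·1/12) + 6.21·e^(−0.0806·4/12) = 14.9355
Fair futures F* = (S − I)·e^(rT) = (587.34 − 14.9355)·e^0.033583 = 572.4045 × 1.034153 = 591.9538
Market $576.31 < fair 591.9538: forward underpriced → reverse cash-and-carry (short the stock, invest proceeds at r, pay the dividends, go long the forward).
Profit at T = |F_mkt − F*| = |576.31 − 591.9538| = $15.64 per share

$15.64 per share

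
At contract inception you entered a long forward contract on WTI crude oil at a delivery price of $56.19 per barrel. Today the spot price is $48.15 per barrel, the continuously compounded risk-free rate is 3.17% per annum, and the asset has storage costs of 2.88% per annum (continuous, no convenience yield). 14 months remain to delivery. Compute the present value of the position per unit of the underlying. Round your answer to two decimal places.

Current fair forward for the remaining 14 months: F = S·e^((r + u)·T), (r + u) = 0.0317 + 0.0288 = 0.0605
F = 48.15 · e^(0.0605 × 14/12) = 48.15 × 1.073134 = 51.6714
Value of long forward = (F − K)·e^(−rT) = (51.6714 − 56.19) · e^(−0.0317·14/12)
= -4.5186 × 0.963692 = -4.35

-$4.35 per barrel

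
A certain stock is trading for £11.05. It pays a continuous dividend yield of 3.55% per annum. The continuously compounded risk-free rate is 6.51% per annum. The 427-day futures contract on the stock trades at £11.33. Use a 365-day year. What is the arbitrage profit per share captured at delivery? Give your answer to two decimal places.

£0.11 per share

Fair futures: F* = S·e^(carry·T), with carry = (r − q) = 0.0651 − 0.0355 = 0.0296
F* = 11.05 · e^(0.0296 × 427/365) = 11.05 · e^0.034628 = 11.05 × 1.035235 = £11.4393
Market £11.33 < fair £11.4393: forward underpriced → reverse cash-and-carry (short spot, go long the forward).
At maturity, profit = |F_mkt − F*| = |11.33 − 11.4393| = £0.11 per share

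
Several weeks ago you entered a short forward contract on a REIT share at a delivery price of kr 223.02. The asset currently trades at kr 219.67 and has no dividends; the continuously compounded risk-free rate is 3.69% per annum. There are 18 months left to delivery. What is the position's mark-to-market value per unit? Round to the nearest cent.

Current fair forward for the remaining 18 months: F = S·e^(r·T), r = 0.0369
F = 219.67 · e^(0.0369 × 18/12) = 219.67 × 1.056910 = 232.1714
Value of long forward = (F − K)·e^(−rT) = (232.1714 − 223.02) · e^(−0.0369·18/12)
= 9.1514 × 0.946154 = 8.66
Short position value = −(long value) = -kr 8.66

-kr 8.66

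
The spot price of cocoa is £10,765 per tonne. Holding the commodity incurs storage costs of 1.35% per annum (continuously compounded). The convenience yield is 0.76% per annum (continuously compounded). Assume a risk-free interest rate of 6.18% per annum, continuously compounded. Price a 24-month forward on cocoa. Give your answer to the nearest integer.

£12,326 per tonne

Net carry = r + u − y = 0.0618 + 0.0135 − 0.0076 = 0.0677
F = S·e^((r+u−y)T) = 10765 · e^(0.0677 × 24/12) = 10765 · e^0.135400
= 10765 × 1.144995 = £12,326 per tonne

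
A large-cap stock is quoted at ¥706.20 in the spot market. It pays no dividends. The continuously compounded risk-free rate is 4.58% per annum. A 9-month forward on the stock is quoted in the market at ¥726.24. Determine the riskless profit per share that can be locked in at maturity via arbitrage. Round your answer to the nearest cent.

Fair forward: F* = S·e^(carry·T), with carry = r = 0.0458
F* = 706.20 · e^(0.0458 × 9/12) = 706.20 · e^0.034350 = 706.20 × 1.034947 = ¥730.8796
Market ¥726.24 < fair ¥730.8796: forward underpriced → reverse cash-and-carry (short spot, go long the forward).
At maturity, profit = |F_mkt − F*| = |726.24 − 730.8796| = ¥4.64 per share

¥4.64 per share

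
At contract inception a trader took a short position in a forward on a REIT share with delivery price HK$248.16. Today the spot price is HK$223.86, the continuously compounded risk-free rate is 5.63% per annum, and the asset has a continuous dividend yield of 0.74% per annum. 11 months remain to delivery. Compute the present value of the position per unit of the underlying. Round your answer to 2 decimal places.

HK$13.33

Current fair forward for the remaining 11 months: F = S·e^((r − q)·T), (r − q) = 0.0563 − 0.0074 = 0.0489
F = 223.86 · e^(0.0489 × 11/12) = 223.86 × 1.045845 = 234.1229
Value of long forward = (F − K)·e^(−rT) = (234.1229 − 248.16) · e^(−0.0563·11/12)
= -14.0371 × 0.949701 = -13.33
Short position value = −(long value) = HK$13.33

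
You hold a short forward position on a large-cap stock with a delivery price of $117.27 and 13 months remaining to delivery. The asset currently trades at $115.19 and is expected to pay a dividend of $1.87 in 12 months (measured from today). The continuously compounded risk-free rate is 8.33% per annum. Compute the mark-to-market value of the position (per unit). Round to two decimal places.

-$6.32

PV(remaining dividends) I = 1.87·e^(−0.0833·12/12) = 1.7205
Current forward F = (S − I)·e^(rT) = (115.19 − 1.7205)·e^(0.0833·13/12) = 113.4695 × 1.094439 = 124.1854
Value (long) = (F − K)·e^(−rT) = (124.1854 − 117.27) × 0.913710 = 6.3187
Short position value = −(long value) = -$6.32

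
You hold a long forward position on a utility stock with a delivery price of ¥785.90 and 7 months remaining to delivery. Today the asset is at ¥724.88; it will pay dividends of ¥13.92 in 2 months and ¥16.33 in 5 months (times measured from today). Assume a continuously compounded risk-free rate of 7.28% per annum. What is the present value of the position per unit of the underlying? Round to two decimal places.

-¥57.94

PV(remaining dividends) I = 13.92·e^(−0.0728·2/12) + 16.33·e^(−0.0728·5/12) = 29.5942
Current forward F = (S − I)·e^(rT) = (724.88 − 29.5942)·e^(0.0728·7/12) = 695.2858 × 1.043381 = 725.4480
Value (long) = (F − K)·e^(−rT) = (725.4480 − 785.90) × 0.958422 = -57.9385
Value = -¥57.94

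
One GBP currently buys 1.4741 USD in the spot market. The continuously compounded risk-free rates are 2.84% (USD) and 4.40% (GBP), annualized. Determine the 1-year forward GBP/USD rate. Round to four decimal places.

1.4513

F = S·e^((r_USD − r_GBP)T) = 1.4741 · e^((0.0284 − 0.0440) × 1)
= 1.4741 · e^-0.015600 = 1.4741 × 0.984521
F = 1.4513 USD per GBP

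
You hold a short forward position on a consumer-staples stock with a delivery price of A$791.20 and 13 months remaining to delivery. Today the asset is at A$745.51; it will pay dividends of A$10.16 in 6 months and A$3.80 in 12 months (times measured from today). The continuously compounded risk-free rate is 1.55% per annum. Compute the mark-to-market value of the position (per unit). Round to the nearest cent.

A$46.34

PV(remaining dividends) I = 10.16·e^(−0.0155·6/12) + 3.80·e^(−0.0155·12/12) = 13.8231
Current forward F = (S − I)·e^(rT) = (745.51 − 13.8231)·e^(0.0155·13/12) = 731.6869 × 1.016933 = 744.0766
Value (long) = (F − K)·e^(−rT) = (744.0766 − 791.20) × 0.983349 = -46.3387
Short position value = −(long value) = A$46.34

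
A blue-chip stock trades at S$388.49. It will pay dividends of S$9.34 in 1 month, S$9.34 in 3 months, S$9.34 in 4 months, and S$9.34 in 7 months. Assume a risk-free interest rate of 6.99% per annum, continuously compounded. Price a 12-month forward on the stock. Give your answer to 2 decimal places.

PV(dividends) I = 9.34·e^(−0.0699·1/12) + 9.34·e^(−0.0699·3/12) + 9.34·e^(−0.0699·4/12) + 9.34·e^(−0.0699·7/12)
I = 9.2858 + 9.1782 + 9.1249 + 8.9668 = 36.5557
F = (S − I)·e^(rT) = (388.49 − 36.5557) · e^(0.0699·12/12)
= 351.9343 · e^0.069900 = 351.9343 × 1.072401 = S$377.41

S$377.41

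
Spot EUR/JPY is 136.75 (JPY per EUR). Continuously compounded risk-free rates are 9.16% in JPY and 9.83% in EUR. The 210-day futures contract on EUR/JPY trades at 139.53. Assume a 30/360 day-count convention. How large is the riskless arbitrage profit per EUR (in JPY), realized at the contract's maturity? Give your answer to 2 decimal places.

Fair futures: F* = S·e^(carry·T), with carry = (r_JPY − r_EUR) = 0.0916 − 0.0983 = -0.0067
F* = 136.75 · e^(-0.0067 × 210/360) = 136.75 · e^-0.003908 = 136.75 × 0.996100 = 136.2167
Market 139.53 > fair 136.2167: forward overpriced → cash-and-carry (buy spot, short the forward).
At maturity, profit = |F_mkt − F*| = |139.53 − 136.2167| = 3.31 per EUR (in JPY)

3.31 per EUR (in JPY)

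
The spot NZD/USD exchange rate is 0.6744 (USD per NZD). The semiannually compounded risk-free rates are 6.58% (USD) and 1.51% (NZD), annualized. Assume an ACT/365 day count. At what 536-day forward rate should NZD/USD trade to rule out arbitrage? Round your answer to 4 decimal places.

0.7255

By covered interest parity, F = S · (1+r_USD/2)^(2T) / (1+r_NZD/2)^(2T)
= 0.6744 × 1.099737 / 1.022337 = 0.6744 × 1.075709
F = 0.7255 USD per NZD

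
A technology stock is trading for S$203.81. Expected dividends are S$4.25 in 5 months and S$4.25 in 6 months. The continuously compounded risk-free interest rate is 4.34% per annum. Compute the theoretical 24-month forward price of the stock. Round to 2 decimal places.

PV(dividends) I = 4.25·e^(−0.0434·5/12) + 4.25·e^(−0.0434·6/12)
I = 4.1738 + 4.1588 = 8.3326
F = (S − I)·e^(rT) = (203.81 − 8.3326) · e^(0.0434·24/12)
= 195.4774 · e^0.086800 = 195.4774 × 1.090679 = S$213.20

S$213.20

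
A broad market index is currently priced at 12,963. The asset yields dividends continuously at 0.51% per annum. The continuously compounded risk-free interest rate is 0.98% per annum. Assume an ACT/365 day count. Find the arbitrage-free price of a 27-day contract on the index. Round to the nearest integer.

12,968

F = S·e^((r − q)T) = 12963 · e^((0.0098 − 0.0051) × 27/365)
= 12963 · e^0.000348 = 12963 × 1.000348
F = 12,968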